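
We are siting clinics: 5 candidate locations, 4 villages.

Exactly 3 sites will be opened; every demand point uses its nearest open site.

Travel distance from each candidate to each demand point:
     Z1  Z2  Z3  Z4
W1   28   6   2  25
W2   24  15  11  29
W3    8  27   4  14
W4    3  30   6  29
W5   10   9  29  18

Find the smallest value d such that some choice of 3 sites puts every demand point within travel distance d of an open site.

14

Open {W1, W2, W3}.
  Farthest demand point is Z4 at travel distance 14 (to W3); all others are ≤ 14.
With {W1, W3, W4} the worst case is 14.
With {W1, W3, W5} the worst case is 14.
No size-3 selection achieves below 14.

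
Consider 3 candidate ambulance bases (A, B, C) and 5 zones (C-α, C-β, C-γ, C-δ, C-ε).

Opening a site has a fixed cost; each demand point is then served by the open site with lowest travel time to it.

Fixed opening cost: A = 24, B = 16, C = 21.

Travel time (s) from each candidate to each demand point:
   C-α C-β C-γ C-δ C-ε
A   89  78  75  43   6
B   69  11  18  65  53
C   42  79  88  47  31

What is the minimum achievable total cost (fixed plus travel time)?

181

Open {A, B, C}: assign each demand point to its cheapest open site.
  C-α→C 42, C-β→B 11, C-γ→B 18, C-δ→A 43, C-ε→A 6
  travel time 120, fixed 61 → total 181.
Compare {B, C}: travel time 149 + fixed 37 = 186.
Compare {A, B}: travel time 147 + fixed 40 = 187.
Compare {B}: travel time 216 + fixed 16 = 232.
All other subsets cost ≥ 186. Minimum total cost: 181.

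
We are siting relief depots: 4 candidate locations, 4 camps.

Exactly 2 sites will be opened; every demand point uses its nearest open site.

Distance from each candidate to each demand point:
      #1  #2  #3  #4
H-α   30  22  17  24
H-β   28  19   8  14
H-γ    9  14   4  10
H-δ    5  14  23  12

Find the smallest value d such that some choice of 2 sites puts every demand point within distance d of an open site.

Open {H-α, H-γ}.
  Farthest demand point is #2 at distance 14 (to H-γ); all others are ≤ 14.
With {H-β, H-γ} the worst case is 14.
With {H-β, H-δ} the worst case is 14.
No size-2 selection achieves below 14.

14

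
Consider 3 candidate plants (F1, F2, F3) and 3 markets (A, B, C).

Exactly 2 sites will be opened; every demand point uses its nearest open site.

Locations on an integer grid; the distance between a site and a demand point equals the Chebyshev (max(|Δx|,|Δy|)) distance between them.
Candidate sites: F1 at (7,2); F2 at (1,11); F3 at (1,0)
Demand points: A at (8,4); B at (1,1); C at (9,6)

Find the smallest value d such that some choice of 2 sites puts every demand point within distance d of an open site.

Open {F1, F3}.
  Farthest demand point is C at distance 4 (to F1); all others are ≤ 4.
With {F1, F2} the worst case is 6.
With {F2, F3} the worst case is 8.
No size-2 selection achieves below 4.

4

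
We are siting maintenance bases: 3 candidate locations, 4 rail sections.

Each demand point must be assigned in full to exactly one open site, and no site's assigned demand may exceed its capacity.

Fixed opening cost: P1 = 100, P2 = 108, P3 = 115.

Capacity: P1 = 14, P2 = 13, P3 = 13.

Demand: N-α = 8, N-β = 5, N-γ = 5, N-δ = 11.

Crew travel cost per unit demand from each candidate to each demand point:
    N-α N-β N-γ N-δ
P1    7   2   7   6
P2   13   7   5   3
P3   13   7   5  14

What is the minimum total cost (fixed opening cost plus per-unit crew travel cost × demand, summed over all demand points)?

Open {P1, P2, P3}; cheapest assignment that respects the capacities:
  P1 (cap 14, load 13): N-α, N-β — cost 8×7 + 5×2 = 66
  P2 (cap 13, load 11): N-δ — cost 11×3 = 33
  P3 (cap 13, load 5): N-γ — cost 5×5 = 25
  Shipping 124, fixed 323 → total 447.
  Any other capacity-feasible assignment to {P1, P2, P3} ships for at least 124.
Total demand is 29 and no other set of sites has combined capacity ≥ 29, so {P1, P2, P3} is the only feasible choice of open sites. Minimum: 447.

447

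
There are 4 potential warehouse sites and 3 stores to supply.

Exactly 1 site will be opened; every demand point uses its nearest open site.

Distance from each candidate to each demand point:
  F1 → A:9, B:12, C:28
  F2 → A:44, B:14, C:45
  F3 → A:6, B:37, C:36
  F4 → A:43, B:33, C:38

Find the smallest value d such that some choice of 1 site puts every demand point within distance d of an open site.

Open {F1}.
  Farthest demand point is C at distance 28 (to F1); all others are ≤ 28.
With {F3} the worst case is 37.
With {F4} the worst case is 43.
No size-1 selection achieves below 28.

28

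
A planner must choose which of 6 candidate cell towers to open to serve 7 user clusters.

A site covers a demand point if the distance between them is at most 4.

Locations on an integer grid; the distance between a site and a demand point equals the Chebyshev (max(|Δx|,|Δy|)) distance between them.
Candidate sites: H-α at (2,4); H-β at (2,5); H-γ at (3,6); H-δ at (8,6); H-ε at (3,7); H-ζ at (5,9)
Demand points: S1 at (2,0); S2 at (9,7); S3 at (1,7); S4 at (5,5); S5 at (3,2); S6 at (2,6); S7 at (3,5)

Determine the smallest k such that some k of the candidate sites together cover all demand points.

2

Coverage sets (demand points within 4 of each site):
  H-α: {S1, S3, S4, S5, S6, S7}
  H-β: {S3, S4, S5, S6, S7}
  H-γ: {S3, S4, S5, S6, S7}
  H-δ: {S2, S4}
  H-ε: {S3, S4, S6, S7}
  H-ζ: {S2, S3, S4, S6, S7}
No single site covers all 7 demand points.
But {H-α, H-δ} covers everything, so the minimum is 2.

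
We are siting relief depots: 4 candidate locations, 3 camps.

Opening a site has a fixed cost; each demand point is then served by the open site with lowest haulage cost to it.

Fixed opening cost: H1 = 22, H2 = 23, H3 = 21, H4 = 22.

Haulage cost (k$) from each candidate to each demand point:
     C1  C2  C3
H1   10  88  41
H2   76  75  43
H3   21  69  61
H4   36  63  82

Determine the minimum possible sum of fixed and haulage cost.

Open {H1, H4}: assign each demand point to its cheapest open site.
  C1→H1 10, C2→H4 63, C3→H1 41
  haulage cost 114, fixed 44 → total 158.
Compare {H1}: haulage cost 139 + fixed 22 = 161.
Compare {H1, H3}: haulage cost 120 + fixed 43 = 163.
Compare {H1, H2}: haulage cost 126 + fixed 45 = 171.
All other subsets cost ≥ 161. Minimum total cost: 158.

158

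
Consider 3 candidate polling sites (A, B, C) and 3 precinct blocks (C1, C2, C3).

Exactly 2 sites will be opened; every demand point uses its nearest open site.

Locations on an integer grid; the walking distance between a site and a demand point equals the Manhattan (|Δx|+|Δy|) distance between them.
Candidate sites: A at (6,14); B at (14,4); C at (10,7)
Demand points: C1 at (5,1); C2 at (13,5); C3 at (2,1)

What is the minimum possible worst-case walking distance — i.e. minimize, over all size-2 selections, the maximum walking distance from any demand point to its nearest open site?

Open {A, C}.
  Farthest demand point is C3 at walking distance 14 (to C); all others are ≤ 14.
With {B, C} the worst case is 14.
With {A, B} the worst case is 15.
No size-2 selection achieves below 14.

14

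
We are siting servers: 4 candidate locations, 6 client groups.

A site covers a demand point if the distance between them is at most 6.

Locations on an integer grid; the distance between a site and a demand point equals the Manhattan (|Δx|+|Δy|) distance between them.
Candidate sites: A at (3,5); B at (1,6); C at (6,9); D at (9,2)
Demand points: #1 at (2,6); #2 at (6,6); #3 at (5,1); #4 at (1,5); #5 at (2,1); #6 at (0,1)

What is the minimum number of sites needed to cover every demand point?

Coverage sets (demand points within 6 of each site):
  A: {#1, #2, #3, #4, #5}
  B: {#1, #2, #4, #5, #6}
  C: {#2}
  D: {#3}
No single site covers all 6 demand points.
But {A, B} covers everything, so the minimum is 2.

2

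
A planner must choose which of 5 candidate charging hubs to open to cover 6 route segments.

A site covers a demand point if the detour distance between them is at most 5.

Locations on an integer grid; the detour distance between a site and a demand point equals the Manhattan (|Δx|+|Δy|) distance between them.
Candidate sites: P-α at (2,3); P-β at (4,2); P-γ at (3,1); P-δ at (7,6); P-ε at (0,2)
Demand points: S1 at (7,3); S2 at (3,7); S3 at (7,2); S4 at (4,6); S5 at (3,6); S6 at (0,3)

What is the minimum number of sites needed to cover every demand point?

2

Coverage sets (demand points within 5 of each site):
  P-α: {S1, S2, S4, S5, S6}
  P-β: {S1, S3, S4, S5, S6}
  P-γ: {S3, S5, S6}
  P-δ: {S1, S2, S3, S4, S5}
  P-ε: {S6}
No single site covers all 6 demand points.
But {P-α, P-β} covers everything, so the minimum is 2.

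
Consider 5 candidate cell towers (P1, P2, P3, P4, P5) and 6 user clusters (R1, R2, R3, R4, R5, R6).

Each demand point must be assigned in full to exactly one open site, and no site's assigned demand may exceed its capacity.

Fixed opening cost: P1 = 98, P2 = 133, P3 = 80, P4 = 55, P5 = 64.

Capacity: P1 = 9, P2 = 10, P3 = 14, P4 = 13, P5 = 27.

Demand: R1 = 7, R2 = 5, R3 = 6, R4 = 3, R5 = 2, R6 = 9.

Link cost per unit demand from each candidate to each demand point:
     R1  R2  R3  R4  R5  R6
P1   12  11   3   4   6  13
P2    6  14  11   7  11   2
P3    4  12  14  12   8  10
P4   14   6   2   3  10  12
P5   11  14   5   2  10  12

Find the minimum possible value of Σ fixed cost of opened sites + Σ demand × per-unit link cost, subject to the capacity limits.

Open {P4, P5}; cheapest assignment that respects the capacities:
  P4 (cap 13, load 13): R2, R3, R5 — cost 5×6 + 6×2 + 2×10 = 62
  P5 (cap 27, load 19): R1, R4, R6 — cost 7×11 + 3×2 + 9×12 = 191
  Shipping 253, fixed 119 → total 372.
  Any other capacity-feasible assignment to {P4, P5} ships for at least 253.
Compare {P3, P5}: its best feasible assignment gives total 392.
Compare {P3, P4, P5}: its best feasible assignment gives total 399.
Every other set of open sites that can feasibly serve all demand totals ≥ 392 even under its best assignment. Minimum: 372.

372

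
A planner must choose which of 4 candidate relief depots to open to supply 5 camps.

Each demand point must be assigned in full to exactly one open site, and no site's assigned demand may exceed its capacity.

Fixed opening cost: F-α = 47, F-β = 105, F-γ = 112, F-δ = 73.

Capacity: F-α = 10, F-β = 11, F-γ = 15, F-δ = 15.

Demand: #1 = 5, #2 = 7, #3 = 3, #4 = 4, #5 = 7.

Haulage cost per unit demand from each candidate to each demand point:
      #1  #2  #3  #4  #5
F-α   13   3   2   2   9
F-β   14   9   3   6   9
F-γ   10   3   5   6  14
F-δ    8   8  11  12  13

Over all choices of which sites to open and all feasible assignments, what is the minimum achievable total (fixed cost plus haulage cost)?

Open {F-γ, F-δ}; cheapest assignment that respects the capacities:
  F-γ (cap 15, load 14): #2, #3, #4 — cost 7×3 + 3×5 + 4×6 = 60
  F-δ (cap 15, load 12): #1, #5 — cost 5×8 + 7×13 = 131
  Shipping 191, fixed 185 → total 376.
  Any other capacity-feasible assignment to {F-γ, F-δ} ships for at least 191.
Compare {F-α, F-β, F-δ}: its best feasible assignment gives total 379.
Compare {F-α, F-γ, F-δ}: its best feasible assignment gives total 386.
Every other set of open sites that can feasibly serve all demand totals ≥ 379 even under its best assignment. Minimum: 376.

376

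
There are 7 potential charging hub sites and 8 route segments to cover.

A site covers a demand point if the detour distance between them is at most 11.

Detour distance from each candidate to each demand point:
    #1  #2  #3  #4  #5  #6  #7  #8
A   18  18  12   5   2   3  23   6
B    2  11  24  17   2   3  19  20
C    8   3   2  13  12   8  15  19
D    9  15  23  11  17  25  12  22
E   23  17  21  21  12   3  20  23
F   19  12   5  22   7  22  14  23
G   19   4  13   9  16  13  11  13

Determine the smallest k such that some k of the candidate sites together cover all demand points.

Coverage sets (demand points within 11 of each site):
  A: {#4, #5, #6, #8}
  B: {#1, #2, #5, #6}
  C: {#1, #2, #3, #6}
  D: {#1, #4}
  E: {#6}
  F: {#3, #5}
  G: {#2, #4, #7}
No 2 sites suffice: every size-2 union leaves at least one demand point uncovered.
But {A, C, G} covers everything, so the minimum is 3.

3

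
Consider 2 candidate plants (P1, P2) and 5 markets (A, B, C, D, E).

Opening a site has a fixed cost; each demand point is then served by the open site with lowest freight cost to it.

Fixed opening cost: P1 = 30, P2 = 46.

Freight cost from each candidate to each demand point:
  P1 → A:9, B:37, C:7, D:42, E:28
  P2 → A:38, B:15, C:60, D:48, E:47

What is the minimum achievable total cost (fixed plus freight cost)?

Open {P1}: assign each demand point to its cheapest open site.
  A→P1 9, B→P1 37, C→P1 7, D→P1 42, E→P1 28
  freight cost 123, fixed 30 → total 153.
Compare {P1, P2}: freight cost 101 + fixed 76 = 177.
Compare {P2}: freight cost 208 + fixed 46 = 254.

153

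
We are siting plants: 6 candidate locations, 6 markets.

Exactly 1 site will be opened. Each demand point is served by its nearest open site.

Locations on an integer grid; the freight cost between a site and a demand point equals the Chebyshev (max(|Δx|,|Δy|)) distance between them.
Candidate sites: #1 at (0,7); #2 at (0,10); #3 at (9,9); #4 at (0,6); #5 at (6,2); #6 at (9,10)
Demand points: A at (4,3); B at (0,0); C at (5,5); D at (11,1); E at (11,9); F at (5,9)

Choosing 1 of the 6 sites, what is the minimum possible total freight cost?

Open {#5}.
  A→#5 2, B→#5 6, C→#5 3, D→#5 5, E→#5 7, F→#5 7  ⇒ total 30.
Compare {#3}: total 33.
Compare {#6}: total 37.
No size-1 selection does better; minimum is 30.

30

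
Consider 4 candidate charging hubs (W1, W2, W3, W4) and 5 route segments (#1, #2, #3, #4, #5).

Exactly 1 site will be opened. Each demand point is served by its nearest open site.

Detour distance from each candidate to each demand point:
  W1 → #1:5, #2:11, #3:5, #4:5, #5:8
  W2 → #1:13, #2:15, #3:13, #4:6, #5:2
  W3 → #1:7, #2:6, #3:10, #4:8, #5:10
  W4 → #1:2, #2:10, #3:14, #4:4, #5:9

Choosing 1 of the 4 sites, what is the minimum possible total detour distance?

34

Open {W1}.
  #1→W1 5, #2→W1 11, #3→W1 5, #4→W1 5, #5→W1 8  ⇒ total 34.
Compare {W4}: total 39.
Compare {W3}: total 41.
No size-1 selection does better; minimum is 34.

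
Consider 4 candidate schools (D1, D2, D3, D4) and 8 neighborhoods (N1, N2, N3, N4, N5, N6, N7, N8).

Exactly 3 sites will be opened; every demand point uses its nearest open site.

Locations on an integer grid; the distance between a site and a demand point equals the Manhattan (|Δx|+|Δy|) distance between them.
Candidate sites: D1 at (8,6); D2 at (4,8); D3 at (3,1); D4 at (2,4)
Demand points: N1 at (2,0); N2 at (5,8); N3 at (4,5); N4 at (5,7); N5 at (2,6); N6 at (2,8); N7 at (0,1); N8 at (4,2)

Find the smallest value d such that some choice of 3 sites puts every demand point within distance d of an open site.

Open {D2, D3, D4}.
  Farthest demand point is N3 at distance 3 (to D2); all others are ≤ 3.
With {D1, D2, D3} the worst case is 4.
With {D1, D2, D4} the worst case is 5.
No size-3 selection achieves below 3.

3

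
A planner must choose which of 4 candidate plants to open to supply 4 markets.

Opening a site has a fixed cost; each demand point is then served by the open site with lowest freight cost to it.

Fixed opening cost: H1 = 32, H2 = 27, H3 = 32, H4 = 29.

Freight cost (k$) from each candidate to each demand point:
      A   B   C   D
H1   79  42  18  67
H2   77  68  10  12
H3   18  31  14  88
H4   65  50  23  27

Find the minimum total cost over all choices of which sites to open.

130

Open {H2, H3}: assign each demand point to its cheapest open site.
  A→H3 18, B→H3 31, C→H2 10, D→H2 12
  freight cost 71, fixed 59 → total 130.
Compare {H3, H4}: freight cost 90 + fixed 61 = 151.
Compare {H2, H3, H4}: freight cost 71 + fixed 88 = 159.
Compare {H1, H2, H3}: freight cost 71 + fixed 91 = 162.
All other subsets cost ≥ 151. Minimum total cost: 130.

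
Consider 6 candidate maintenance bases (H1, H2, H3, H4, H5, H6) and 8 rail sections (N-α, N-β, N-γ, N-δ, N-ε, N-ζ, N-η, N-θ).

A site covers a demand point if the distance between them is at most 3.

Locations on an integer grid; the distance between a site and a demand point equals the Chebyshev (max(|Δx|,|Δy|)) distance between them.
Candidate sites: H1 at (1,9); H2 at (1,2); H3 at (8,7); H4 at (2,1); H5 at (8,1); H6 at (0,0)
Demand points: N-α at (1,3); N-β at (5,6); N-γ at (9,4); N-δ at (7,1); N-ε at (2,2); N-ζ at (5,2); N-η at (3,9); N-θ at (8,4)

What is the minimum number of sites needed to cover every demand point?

4

Coverage sets (demand points within 3 of each site):
  H1: {N-η}
  H2: {N-α, N-ε}
  H3: {N-β, N-γ, N-θ}
  H4: {N-α, N-ε, N-ζ}
  H5: {N-γ, N-δ, N-ζ, N-θ}
  H6: {N-α, N-ε}
No 3 sites suffice: every size-3 union leaves at least one demand point uncovered.
But {H1, H2, H3, H5} covers everything, so the minimum is 4.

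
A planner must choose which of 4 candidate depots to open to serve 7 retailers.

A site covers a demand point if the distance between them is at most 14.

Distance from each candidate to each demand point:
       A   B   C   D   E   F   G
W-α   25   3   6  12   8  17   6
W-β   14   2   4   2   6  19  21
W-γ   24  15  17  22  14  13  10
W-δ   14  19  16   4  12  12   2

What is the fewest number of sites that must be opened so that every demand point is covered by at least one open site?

Coverage sets (demand points within 14 of each site):
  W-α: {B, C, D, E, G}
  W-β: {A, B, C, D, E}
  W-γ: {E, F, G}
  W-δ: {A, D, E, F, G}
No single site covers all 7 demand points.
But {W-α, W-δ} covers everything, so the minimum is 2.

2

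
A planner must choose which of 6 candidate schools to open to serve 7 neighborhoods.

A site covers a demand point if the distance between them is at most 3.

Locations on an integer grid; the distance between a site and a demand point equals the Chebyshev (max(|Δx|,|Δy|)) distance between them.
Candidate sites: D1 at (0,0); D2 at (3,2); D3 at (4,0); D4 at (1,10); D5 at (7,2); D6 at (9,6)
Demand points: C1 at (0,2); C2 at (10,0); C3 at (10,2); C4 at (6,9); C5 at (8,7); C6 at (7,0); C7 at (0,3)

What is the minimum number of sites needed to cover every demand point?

3

Coverage sets (demand points within 3 of each site):
  D1: {C1, C7}
  D2: {C1, C7}
  D3: {C6}
  D4: {}
  D5: {C2, C3, C6}
  D6: {C4, C5}
No 2 sites suffice: every size-2 union leaves at least one demand point uncovered.
But {D1, D5, D6} covers everything, so the minimum is 3.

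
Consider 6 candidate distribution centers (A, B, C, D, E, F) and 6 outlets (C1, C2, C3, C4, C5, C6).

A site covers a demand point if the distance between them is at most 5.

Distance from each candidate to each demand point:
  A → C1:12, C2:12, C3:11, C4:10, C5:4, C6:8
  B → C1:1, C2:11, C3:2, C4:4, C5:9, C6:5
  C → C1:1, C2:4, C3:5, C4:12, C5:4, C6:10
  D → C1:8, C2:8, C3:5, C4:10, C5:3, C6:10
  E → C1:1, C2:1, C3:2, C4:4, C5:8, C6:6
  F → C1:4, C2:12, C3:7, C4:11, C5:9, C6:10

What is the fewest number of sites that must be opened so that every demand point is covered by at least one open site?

2

Coverage sets (demand points within 5 of each site):
  A: {C5}
  B: {C1, C3, C4, C6}
  C: {C1, C2, C3, C5}
  D: {C3, C5}
  E: {C1, C2, C3, C4}
  F: {C1}
No single site covers all 6 demand points.
But {B, C} covers everything, so the minimum is 2.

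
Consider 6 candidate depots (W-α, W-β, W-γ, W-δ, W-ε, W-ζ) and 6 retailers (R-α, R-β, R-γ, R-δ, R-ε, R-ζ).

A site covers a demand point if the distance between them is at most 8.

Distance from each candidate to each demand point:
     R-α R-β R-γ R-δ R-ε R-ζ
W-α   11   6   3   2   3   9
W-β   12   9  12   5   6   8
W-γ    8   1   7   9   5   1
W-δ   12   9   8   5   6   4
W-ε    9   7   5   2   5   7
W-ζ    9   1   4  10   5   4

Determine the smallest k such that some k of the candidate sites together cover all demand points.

2

Coverage sets (demand points within 8 of each site):
  W-α: {R-β, R-γ, R-δ, R-ε}
  W-β: {R-δ, R-ε, R-ζ}
  W-γ: {R-α, R-β, R-γ, R-ε, R-ζ}
  W-δ: {R-γ, R-δ, R-ε, R-ζ}
  W-ε: {R-β, R-γ, R-δ, R-ε, R-ζ}
  W-ζ: {R-β, R-γ, R-ε, R-ζ}
No single site covers all 6 demand points.
But {W-α, W-γ} covers everything, so the minimum is 2.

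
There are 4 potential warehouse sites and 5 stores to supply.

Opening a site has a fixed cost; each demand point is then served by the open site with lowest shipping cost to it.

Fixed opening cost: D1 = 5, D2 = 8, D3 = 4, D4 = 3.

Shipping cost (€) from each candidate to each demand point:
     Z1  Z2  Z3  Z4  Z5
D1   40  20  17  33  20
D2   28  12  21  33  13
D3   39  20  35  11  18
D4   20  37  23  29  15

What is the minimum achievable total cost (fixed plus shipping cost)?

92

Open {D2, D3, D4}: assign each demand point to its cheapest open site.
  Z1→D4 20, Z2→D2 12, Z3→D2 21, Z4→D3 11, Z5→D2 13
  shipping cost 77, fixed 15 → total 92.
Compare {D1, D2, D3, D4}: shipping cost 73 + fixed 20 = 93.
Compare {D1, D3, D4}: shipping cost 83 + fixed 12 = 95.
Compare {D3, D4}: shipping cost 89 + fixed 7 = 96.
All other subsets cost ≥ 93. Minimum total cost: 92.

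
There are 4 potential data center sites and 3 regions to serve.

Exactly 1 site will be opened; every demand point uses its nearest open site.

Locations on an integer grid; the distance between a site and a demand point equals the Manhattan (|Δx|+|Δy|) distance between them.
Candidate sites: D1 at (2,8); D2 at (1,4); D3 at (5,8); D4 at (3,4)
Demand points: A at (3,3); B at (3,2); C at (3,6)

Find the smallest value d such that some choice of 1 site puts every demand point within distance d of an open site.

Open {D4}.
  Farthest demand point is B at distance 2 (to D4); all others are ≤ 2.
With {D2} the worst case is 4.
With {D1} the worst case is 7.
No size-1 selection achieves below 2.

2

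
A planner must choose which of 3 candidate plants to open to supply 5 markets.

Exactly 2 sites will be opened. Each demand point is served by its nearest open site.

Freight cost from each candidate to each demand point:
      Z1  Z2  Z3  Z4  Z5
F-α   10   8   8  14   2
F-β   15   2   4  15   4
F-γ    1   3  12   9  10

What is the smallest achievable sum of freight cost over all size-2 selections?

20

Open {F-β, F-γ}.
  Z1→F-γ 1, Z2→F-β 2, Z3→F-β 4, Z4→F-γ 9, Z5→F-β 4  ⇒ total 20.
Compare {F-α, F-γ}: total 23.
Compare {F-α, F-β}: total 32.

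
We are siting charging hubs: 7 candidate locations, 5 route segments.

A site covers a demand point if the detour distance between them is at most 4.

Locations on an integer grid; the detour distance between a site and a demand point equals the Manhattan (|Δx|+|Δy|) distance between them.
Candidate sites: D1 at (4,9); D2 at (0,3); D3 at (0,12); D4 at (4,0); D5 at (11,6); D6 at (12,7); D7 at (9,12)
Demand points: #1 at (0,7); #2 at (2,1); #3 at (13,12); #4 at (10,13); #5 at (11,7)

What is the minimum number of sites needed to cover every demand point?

3

Coverage sets (demand points within 4 of each site):
  D1: {}
  D2: {#1, #2}
  D3: {}
  D4: {#2}
  D5: {#5}
  D6: {#5}
  D7: {#3, #4}
No 2 sites suffice: every size-2 union leaves at least one demand point uncovered.
But {D2, D5, D7} covers everything, so the minimum is 3.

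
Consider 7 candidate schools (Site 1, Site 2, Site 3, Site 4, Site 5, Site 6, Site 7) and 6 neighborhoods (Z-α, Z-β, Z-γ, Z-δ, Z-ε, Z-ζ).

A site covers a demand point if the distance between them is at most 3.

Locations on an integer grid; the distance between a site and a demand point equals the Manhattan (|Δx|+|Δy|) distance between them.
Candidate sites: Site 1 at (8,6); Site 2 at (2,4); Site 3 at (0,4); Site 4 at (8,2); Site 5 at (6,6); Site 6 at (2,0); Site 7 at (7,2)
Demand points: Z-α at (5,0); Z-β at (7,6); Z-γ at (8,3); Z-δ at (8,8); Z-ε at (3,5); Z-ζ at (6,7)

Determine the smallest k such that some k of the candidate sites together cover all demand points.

Coverage sets (demand points within 3 of each site):
  Site 1: {Z-β, Z-γ, Z-δ, Z-ζ}
  Site 2: {Z-ε}
  Site 3: {}
  Site 4: {Z-γ}
  Site 5: {Z-β, Z-ζ}
  Site 6: {Z-α}
  Site 7: {Z-γ}
No 2 sites suffice: every size-2 union leaves at least one demand point uncovered.
But {Site 1, Site 2, Site 6} covers everything, so the minimum is 3.

3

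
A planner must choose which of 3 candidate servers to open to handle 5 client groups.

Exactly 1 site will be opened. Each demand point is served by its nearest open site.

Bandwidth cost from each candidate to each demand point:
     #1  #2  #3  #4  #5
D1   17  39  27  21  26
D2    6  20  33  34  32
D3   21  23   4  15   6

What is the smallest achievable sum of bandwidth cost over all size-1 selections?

69

Open {D3}.
  #1→D3 21, #2→D3 23, #3→D3 4, #4→D3 15, #5→D3 6  ⇒ total 69.
Compare {D2}: total 125.
Compare {D1}: total 130.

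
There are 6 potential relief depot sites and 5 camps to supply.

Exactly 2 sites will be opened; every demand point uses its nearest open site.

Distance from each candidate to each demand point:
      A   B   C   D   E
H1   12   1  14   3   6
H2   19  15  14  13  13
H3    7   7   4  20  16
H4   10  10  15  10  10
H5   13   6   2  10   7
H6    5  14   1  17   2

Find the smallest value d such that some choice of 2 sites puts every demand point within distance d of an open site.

Open {H1, H6}.
  Farthest demand point is A at distance 5 (to H6); all others are ≤ 5.
With {H1, H3} the worst case is 7.
With {H3, H4} the worst case is 10.
No size-2 selection achieves below 5.

5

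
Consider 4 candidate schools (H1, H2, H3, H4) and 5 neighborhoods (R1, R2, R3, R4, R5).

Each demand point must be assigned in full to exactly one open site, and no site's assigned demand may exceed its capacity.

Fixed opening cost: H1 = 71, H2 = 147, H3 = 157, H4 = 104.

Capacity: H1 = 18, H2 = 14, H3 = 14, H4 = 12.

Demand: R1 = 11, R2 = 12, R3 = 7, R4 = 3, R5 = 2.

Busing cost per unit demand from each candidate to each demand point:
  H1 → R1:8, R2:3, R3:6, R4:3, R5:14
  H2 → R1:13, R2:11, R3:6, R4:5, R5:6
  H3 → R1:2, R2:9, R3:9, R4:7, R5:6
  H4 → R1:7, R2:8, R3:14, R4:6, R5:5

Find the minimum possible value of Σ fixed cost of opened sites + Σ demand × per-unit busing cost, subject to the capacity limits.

Open {H1, H2, H3}; cheapest assignment that respects the capacities:
  H1 (cap 18, load 15): R2, R4 — cost 12×3 + 3×3 = 45
  H2 (cap 14, load 9): R3, R5 — cost 7×6 + 2×6 = 54
  H3 (cap 14, load 11): R1 — cost 11×2 = 22
  Shipping 121, fixed 375 → total 496.
  Any other capacity-feasible assignment to {H1, H2, H3} ships for at least 121.
Compare {H1, H2, H4}: its best feasible assignment gives total 498.
Compare {H1, H3, H4}: its best feasible assignment gives total 507.
Every other set of open sites that can feasibly serve all demand totals ≥ 498 even under its best assignment. Minimum: 496.

496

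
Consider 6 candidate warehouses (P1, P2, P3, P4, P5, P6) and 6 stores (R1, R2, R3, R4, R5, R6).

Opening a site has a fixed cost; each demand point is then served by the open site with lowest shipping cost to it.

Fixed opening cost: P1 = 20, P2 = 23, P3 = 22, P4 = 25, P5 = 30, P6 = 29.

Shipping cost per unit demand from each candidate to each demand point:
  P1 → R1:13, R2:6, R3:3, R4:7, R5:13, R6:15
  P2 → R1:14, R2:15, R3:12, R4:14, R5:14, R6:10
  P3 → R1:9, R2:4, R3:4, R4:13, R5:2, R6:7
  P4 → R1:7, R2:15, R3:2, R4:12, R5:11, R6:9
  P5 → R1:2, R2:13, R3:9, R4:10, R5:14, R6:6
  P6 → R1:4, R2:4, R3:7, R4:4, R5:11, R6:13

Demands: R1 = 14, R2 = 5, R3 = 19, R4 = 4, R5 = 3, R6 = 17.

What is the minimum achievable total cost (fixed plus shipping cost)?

Open {P3, P4, P5}: assign each demand point to its cheapest open site.
  R1→P5 14×2=28, R2→P3 5×4=20, R3→P4 19×2=38, R4→P5 4×10=40, R5→P3 3×2=6, R6→P5 17×6=102
  shipping cost 234, fixed 77 → total 311.
Compare {P1, P3, P5}: shipping cost 241 + fixed 72 = 313.
Compare {P3, P4, P5, P6}: shipping cost 210 + fixed 106 = 316.
Compare {P1, P3, P4, P5}: shipping cost 222 + fixed 97 = 319.
All other subsets cost ≥ 313. Minimum total cost: 311.

311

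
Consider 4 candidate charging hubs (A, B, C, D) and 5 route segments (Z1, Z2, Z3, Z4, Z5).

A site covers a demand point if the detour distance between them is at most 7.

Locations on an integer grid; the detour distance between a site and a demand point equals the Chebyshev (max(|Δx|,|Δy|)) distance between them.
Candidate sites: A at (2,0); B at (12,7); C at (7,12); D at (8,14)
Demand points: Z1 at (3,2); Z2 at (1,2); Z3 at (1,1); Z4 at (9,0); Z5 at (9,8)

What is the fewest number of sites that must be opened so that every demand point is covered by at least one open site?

2

Coverage sets (demand points within 7 of each site):
  A: {Z1, Z2, Z3, Z4}
  B: {Z4, Z5}
  C: {Z5}
  D: {Z5}
No single site covers all 5 demand points.
But {A, B} covers everything, so the minimum is 2.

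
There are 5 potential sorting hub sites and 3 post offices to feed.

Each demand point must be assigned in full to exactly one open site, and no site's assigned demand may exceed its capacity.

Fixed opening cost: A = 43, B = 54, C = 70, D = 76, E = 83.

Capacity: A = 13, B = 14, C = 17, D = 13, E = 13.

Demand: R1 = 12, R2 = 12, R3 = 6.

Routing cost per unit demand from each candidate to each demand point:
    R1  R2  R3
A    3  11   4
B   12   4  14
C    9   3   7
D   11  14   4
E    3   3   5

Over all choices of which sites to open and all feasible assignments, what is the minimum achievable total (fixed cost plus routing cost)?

281

Open {A, B, D}; cheapest assignment that respects the capacities:
  A (cap 13, load 12): R1 — cost 12×3 = 36
  B (cap 14, load 12): R2 — cost 12×4 = 48
  D (cap 13, load 6): R3 — cost 6×4 = 24
  Shipping 108, fixed 173 → total 281.
  Any other capacity-feasible assignment to {A, B, D} ships for at least 108.
Compare {A, C, D}: its best feasible assignment gives total 285.
Compare {A, B, E}: its best feasible assignment gives total 288.
Every other set of open sites that can feasibly serve all demand totals ≥ 285 even under its best assignment. Minimum: 281.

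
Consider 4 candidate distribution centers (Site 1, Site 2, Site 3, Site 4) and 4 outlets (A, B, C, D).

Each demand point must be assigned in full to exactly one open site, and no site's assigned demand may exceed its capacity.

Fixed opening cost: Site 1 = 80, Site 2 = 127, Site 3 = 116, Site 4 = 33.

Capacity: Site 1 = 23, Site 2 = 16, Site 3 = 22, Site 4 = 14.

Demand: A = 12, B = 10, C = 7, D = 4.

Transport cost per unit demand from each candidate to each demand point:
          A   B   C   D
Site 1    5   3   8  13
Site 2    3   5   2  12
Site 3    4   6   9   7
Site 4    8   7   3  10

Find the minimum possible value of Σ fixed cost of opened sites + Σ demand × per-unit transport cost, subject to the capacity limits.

Open {Site 1, Site 4}; cheapest assignment that respects the capacities:
  Site 1 (cap 23, load 22): A, B — cost 12×5 + 10×3 = 90
  Site 4 (cap 14, load 11): C, D — cost 7×3 + 4×10 = 61
  Shipping 151, fixed 113 → total 264.
  Any other capacity-feasible assignment to {Site 1, Site 4} ships for at least 151.
Compare {Site 3, Site 4}: its best feasible assignment gives total 318.
Compare {Site 1, Site 3, Site 4}: its best feasible assignment gives total 356.
Every other set of open sites that can feasibly serve all demand totals ≥ 318 even under its best assignment. Minimum: 264.

264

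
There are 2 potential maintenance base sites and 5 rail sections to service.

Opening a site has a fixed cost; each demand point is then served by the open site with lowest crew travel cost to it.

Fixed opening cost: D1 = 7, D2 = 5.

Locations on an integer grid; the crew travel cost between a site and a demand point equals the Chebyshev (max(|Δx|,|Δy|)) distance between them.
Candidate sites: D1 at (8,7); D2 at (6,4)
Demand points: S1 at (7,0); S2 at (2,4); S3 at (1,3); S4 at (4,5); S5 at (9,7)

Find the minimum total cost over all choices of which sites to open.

Open {D2}: assign each demand point to its cheapest open site.
  S1→D2 4, S2→D2 4, S3→D2 5, S4→D2 2, S5→D2 3
  crew travel cost 18, fixed 5 → total 23.
Compare {D1, D2}: crew travel cost 16 + fixed 12 = 28.
Compare {D1}: crew travel cost 25 + fixed 7 = 32.

23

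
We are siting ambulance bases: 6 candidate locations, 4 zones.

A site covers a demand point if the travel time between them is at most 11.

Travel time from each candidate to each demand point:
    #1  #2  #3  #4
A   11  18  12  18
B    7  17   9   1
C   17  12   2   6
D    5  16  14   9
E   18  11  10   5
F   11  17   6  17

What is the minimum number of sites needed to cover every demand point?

Coverage sets (demand points within 11 of each site):
  A: {#1}
  B: {#1, #3, #4}
  C: {#3, #4}
  D: {#1, #4}
  E: {#2, #3, #4}
  F: {#1, #3}
No single site covers all 4 demand points.
But {A, E} covers everything, so the minimum is 2.

2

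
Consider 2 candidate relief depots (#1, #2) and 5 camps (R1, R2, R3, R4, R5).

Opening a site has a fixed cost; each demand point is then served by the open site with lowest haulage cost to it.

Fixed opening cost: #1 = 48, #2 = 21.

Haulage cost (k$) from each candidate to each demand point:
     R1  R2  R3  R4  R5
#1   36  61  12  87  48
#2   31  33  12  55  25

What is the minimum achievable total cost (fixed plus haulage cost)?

177

Open {#2}: assign each demand point to its cheapest open site.
  R1→#2 31, R2→#2 33, R3→#2 12, R4→#2 55, R5→#2 25
  haulage cost 156, fixed 21 → total 177.
Compare {#1, #2}: haulage cost 156 + fixed 69 = 225.
Compare {#1}: haulage cost 244 + fixed 48 = 292.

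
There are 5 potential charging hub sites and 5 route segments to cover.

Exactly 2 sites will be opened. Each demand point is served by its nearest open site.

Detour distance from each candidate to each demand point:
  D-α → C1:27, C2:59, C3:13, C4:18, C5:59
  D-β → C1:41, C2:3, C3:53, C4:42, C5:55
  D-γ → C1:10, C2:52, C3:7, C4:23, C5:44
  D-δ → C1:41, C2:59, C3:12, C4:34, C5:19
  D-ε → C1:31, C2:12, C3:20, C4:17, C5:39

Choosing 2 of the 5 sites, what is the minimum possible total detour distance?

85

Open {D-γ, D-ε}.
  C1→D-γ 10, C2→D-ε 12, C3→D-γ 7, C4→D-ε 17, C5→D-ε 39  ⇒ total 85.
Compare {D-β, D-γ}: total 87.
Compare {D-δ, D-ε}: total 91.
No size-2 selection does better; minimum is 85.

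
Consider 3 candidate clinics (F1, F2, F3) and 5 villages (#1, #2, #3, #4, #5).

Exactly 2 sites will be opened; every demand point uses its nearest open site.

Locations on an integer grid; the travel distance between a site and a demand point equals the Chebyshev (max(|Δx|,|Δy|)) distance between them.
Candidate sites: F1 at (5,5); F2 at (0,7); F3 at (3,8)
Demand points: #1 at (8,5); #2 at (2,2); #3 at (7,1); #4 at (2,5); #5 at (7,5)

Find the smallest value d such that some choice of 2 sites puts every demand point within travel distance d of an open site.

4

Open {F1, F2}.
  Farthest demand point is #3 at travel distance 4 (to F1); all others are ≤ 4.
With {F1, F3} the worst case is 4.
With {F2, F3} the worst case is 7.
No size-2 selection achieves below 4.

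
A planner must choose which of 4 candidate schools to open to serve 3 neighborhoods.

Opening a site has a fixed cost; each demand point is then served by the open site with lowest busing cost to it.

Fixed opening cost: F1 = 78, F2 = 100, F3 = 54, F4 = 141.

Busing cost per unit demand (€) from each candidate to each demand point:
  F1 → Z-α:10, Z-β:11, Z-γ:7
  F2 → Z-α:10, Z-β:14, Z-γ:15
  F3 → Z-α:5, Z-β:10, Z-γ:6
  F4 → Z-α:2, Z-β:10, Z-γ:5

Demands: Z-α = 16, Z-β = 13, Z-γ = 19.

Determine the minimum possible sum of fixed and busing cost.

378

Open {F3}: assign each demand point to its cheapest open site.
  Z-α→F3 16×5=80, Z-β→F3 13×10=130, Z-γ→F3 19×6=114
  busing cost 324, fixed 54 → total 378.
Compare {F4}: busing cost 257 + fixed 141 = 398.
Compare {F3, F4}: busing cost 257 + fixed 195 = 452.
Compare {F1, F3}: busing cost 324 + fixed 132 = 456.
All other subsets cost ≥ 398. Minimum total cost: 378.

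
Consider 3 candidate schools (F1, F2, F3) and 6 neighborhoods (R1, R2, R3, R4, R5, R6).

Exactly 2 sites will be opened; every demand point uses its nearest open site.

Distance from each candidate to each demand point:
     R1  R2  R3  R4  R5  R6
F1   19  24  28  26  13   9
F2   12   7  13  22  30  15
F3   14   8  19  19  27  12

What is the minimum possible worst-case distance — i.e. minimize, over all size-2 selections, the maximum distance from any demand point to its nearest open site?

19

Open {F1, F3}.
  Farthest demand point is R3 at distance 19 (to F3); all others are ≤ 19.
With {F1, F2} the worst case is 22.
With {F2, F3} the worst case is 27.
No size-2 selection achieves below 19.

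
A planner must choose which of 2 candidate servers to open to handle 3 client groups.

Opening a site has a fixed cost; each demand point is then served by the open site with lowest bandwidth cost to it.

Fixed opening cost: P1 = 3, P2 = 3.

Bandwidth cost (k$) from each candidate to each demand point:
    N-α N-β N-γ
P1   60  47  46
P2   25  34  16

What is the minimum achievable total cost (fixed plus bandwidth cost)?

Open {P2}: assign each demand point to its cheapest open site.
  N-α→P2 25, N-β→P2 34, N-γ→P2 16
  bandwidth cost 75, fixed 3 → total 78.
Compare {P1, P2}: bandwidth cost 75 + fixed 6 = 81.
Compare {P1}: bandwidth cost 153 + fixed 3 = 156.

78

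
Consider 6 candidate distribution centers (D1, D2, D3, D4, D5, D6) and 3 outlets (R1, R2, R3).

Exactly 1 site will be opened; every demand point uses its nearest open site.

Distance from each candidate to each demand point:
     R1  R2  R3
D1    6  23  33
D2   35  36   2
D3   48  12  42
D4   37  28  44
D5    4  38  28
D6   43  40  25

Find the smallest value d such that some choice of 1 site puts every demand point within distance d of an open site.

Open {D1}.
  Farthest demand point is R3 at distance 33 (to D1); all others are ≤ 33.
With {D2} the worst case is 36.
With {D5} the worst case is 38.
No size-1 selection achieves below 33.

33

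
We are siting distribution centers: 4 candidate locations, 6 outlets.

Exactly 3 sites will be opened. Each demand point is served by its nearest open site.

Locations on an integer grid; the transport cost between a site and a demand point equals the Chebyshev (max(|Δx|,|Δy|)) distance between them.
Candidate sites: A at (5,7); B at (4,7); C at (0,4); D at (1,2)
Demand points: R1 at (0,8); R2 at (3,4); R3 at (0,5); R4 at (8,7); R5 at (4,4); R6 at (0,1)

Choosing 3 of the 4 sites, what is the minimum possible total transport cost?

Open {A, C, D}.
  R1→C 4, R2→D 2, R3→C 1, R4→A 3, R5→A 3, R6→D 1  ⇒ total 14.
Compare {B, C, D}: total 15.
Compare {A, B, D}: total 16.
No size-3 selection does better; minimum is 14.

14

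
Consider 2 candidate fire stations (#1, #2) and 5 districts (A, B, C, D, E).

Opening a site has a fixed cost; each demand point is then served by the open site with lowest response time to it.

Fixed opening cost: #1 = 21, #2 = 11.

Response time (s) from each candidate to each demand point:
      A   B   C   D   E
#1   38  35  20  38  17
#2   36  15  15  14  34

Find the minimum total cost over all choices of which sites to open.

Open {#2}: assign each demand point to its cheapest open site.
  A→#2 36, B→#2 15, C→#2 15, D→#2 14, E→#2 34
  response time 114, fixed 11 → total 125.
Compare {#1, #2}: response time 97 + fixed 32 = 129.
Compare {#1}: response time 148 + fixed 21 = 169.

125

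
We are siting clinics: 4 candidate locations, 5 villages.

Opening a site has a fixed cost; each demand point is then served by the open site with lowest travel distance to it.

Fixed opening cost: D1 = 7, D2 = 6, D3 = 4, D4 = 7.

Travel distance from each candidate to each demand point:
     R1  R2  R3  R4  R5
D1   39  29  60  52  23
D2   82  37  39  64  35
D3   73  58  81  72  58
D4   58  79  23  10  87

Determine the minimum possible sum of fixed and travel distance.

138

Open {D1, D4}: assign each demand point to its cheapest open site.
  R1→D1 39, R2→D1 29, R3→D4 23, R4→D4 10, R5→D1 23
  travel distance 124, fixed 14 → total 138.
Compare {D1, D3, D4}: travel distance 124 + fixed 18 = 142.
Compare {D1, D2, D4}: travel distance 124 + fixed 20 = 144.
Compare {D1, D2, D3, D4}: travel distance 124 + fixed 24 = 148.
All other subsets cost ≥ 142. Minimum total cost: 138.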